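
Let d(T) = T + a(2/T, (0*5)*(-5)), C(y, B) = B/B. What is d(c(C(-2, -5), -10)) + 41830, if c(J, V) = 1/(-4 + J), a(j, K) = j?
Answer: 125471/3 ≈ 41824.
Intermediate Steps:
C(y, B) = 1
d(T) = T + 2/T
d(c(C(-2, -5), -10)) + 41830 = (1/(-4 + 1) + 2/(1/(-4 + 1))) + 41830 = (1/(-3) + 2/(1/(-3))) + 41830 = (-⅓ + 2/(-⅓)) + 41830 = (-⅓ + 2*(-3)) + 41830 = (-⅓ - 6) + 41830 = -19/3 + 41830 = 125471/3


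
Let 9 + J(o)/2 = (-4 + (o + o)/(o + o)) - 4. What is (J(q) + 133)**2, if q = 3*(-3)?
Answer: 10201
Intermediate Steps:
q = -9
J(o) = -32 (J(o) = -18 + 2*((-4 + (o + o)/(o + o)) - 4) = -18 + 2*((-4 + (2*o)/((2*o))) - 4) = -18 + 2*((-4 + (2*o)*(1/(2*o))) - 4) = -18 + 2*((-4 + 1) - 4) = -18 + 2*(-3 - 4) = -18 + 2*(-7) = -18 - 14 = -32)
(J(q) + 133)**2 = (-32 + 133)**2 = 101**2 = 10201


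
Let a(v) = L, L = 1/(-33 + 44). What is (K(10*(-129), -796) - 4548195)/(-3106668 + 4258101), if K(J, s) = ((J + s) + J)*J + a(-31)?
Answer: -2124704/12665763 ≈ -0.16775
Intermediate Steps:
L = 1/11 ≈ 0.090909
a(v) = 1/11
K(J, s) = 1/11 + J*(s + 2*J) (K(J, s) = ((J + s) + J)*J + 1/11 = (s + 2*J)*J + 1/11 = J*(s + 2*J) + 1/11 = 1/11 + J*(s + 2*J))
(K(10*(-129), -796) - 4548195)/(-3106668 + 4258101) = ((1/11 + 2*(10*(-129))**2 + (10*(-129))*(-796)) - 4548195)/(-3106668 + 4258101) = ((1/11 + 2*(-1290)**2 - 1290*(-796)) - 4548195)/1151433 = ((1/11 + 2*1664100 + 1026840) - 4548195)*(1/1151433) = ((1/11 + 3328200 + 1026840) - 4548195)*(1/1151433) = (47905441/11 - 4548195)*(1/1151433) = -2124704/11*1/1151433 = -2124704/12665763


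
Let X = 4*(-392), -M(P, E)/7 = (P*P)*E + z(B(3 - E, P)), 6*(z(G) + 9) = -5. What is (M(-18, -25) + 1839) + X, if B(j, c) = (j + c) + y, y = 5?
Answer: 342239/6 ≈ 57040.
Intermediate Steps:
B(j, c) = 5 + c + j (B(j, c) = (j + c) + 5 = (c + j) + 5 = 5 + c + j)
z(G) = -59/6 (z(G) = -9 + (⅙)*(-5) = -9 - ⅚ = -59/6)
M(P, E) = 413/6 - 7*E*P² (M(P, E) = -7*((P*P)*E - 59/6) = -7*(P²*E - 59/6) = -7*(E*P² - 59/6) = -7*(-59/6 + E*P²) = 413/6 - 7*E*P²)
X = -1568
(M(-18, -25) + 1839) + X = ((413/6 - 7*(-25)*(-18)²) + 1839) - 1568 = ((413/6 - 7*(-25)*324) + 1839) - 1568 = ((413/6 + 56700) + 1839) - 1568 = (340613/6 + 1839) - 1568 = 351647/6 - 1568 = 342239/6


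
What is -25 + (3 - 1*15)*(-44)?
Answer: 503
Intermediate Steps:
-25 + (3 - 1*15)*(-44) = -25 + (3 - 15)*(-44) = -25 - 12*(-44) = -25 + 528 = 503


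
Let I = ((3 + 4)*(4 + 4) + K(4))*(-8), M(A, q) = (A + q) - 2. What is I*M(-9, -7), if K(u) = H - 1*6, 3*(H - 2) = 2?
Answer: 7584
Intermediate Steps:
H = 8/3 (H = 2 + (1/3)*2 = 2 + 2/3 = 8/3 ≈ 2.6667)
K(u) = -10/3 (K(u) = 8/3 - 1*6 = 8/3 - 6 = -10/3)
M(A, q) = -2 + A + q
I = -1264/3 (I = ((3 + 4)*(4 + 4) - 10/3)*(-8) = (7*8 - 10/3)*(-8) = (56 - 10/3)*(-8) = (158/3)*(-8) = -1264/3 ≈ -421.33)
I*M(-9, -7) = -1264*(-2 - 9 - 7)/3 = -1264/3*(-18) = 7584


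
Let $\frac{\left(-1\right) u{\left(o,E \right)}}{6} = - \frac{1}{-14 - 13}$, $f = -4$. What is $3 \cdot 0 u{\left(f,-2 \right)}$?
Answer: $0$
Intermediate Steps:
$u{\left(o,E \right)} = - \frac{2}{9}$ ($u{\left(o,E \right)} = - 6 \left(- \frac{1}{-14 - 13}\right) = - 6 \left(- \frac{1}{-27}\right) = - 6 \left(\left(-1\right) \left(- \frac{1}{27}\right)\right) = \left(-6\right) \frac{1}{27} = - \frac{2}{9}$)
$3 \cdot 0 u{\left(f,-2 \right)} = 3 \cdot 0 \left(- \frac{2}{9}\right) = 0 \left(- \frac{2}{9}\right) = 0$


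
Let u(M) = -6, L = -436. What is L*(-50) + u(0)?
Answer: 21794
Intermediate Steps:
L*(-50) + u(0) = -436*(-50) - 6 = 21800 - 6 = 21794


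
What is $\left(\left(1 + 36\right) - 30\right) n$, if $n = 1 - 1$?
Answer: $0$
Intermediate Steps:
$n = 0$ ($n = 1 - 1 = 0$)
$\left(\left(1 + 36\right) - 30\right) n = \left(\left(1 + 36\right) - 30\right) 0 = \left(37 - 30\right) 0 = 7 \cdot 0 = 0$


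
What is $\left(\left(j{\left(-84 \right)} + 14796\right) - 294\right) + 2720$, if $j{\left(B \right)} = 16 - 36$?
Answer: $17202$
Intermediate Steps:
$j{\left(B \right)} = -20$
$\left(\left(j{\left(-84 \right)} + 14796\right) - 294\right) + 2720 = \left(\left(-20 + 14796\right) - 294\right) + 2720 = \left(14776 - 294\right) + 2720 = 14482 + 2720 = 17202$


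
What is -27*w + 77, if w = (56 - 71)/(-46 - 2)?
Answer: 1097/16 ≈ 68.563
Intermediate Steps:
w = 5/16 (w = -15/(-48) = -15*(-1/48) = 5/16 ≈ 0.31250)
-27*w + 77 = -27*5/16 + 77 = -135/16 + 77 = 1097/16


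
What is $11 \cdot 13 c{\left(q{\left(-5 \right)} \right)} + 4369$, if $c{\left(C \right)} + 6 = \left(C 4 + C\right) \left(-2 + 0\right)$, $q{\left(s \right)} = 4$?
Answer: $-2209$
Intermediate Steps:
$c{\left(C \right)} = -6 - 10 C$ ($c{\left(C \right)} = -6 + \left(C 4 + C\right) \left(-2 + 0\right) = -6 + \left(4 C + C\right) \left(-2\right) = -6 + 5 C \left(-2\right) = -6 - 10 C$)
$11 \cdot 13 c{\left(q{\left(-5 \right)} \right)} + 4369 = 11 \cdot 13 \left(-6 - 40\right) + 4369 = 143 \left(-6 - 40\right) + 4369 = 143 \left(-46\right) + 4369 = -6578 + 4369 = -2209$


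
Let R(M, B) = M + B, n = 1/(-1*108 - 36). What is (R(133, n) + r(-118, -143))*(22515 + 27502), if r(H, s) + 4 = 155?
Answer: 2045445215/144 ≈ 1.4204e+7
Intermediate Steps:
r(H, s) = 151 (r(H, s) = -4 + 155 = 151)
n = -1/144 (n = 1/(-108 - 36) = 1/(-144) = -1/144 ≈ -0.0069444)
R(M, B) = B + M
(R(133, n) + r(-118, -143))*(22515 + 27502) = ((-1/144 + 133) + 151)*(22515 + 27502) = (19151/144 + 151)*50017 = (40895/144)*50017 = 2045445215/144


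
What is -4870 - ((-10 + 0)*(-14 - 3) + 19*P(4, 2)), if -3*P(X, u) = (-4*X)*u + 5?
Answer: -5211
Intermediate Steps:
P(X, u) = -5/3 + 4*X*u/3 (P(X, u) = -((-4*X)*u + 5)/3 = -(-4*X*u + 5)/3 = -(5 - 4*X*u)/3 = -5/3 + 4*X*u/3)
-4870 - ((-10 + 0)*(-14 - 3) + 19*P(4, 2)) = -4870 - ((-10 + 0)*(-14 - 3) + 19*(-5/3 + (4/3)*4*2)) = -4870 - (-10*(-17) + 19*(-5/3 + 32/3)) = -4870 - (170 + 19*9) = -4870 - (170 + 171) = -4870 - 1*341 = -4870 - 341 = -5211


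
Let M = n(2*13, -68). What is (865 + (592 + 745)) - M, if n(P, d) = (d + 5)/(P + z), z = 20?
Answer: 101355/46 ≈ 2203.4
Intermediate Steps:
n(P, d) = (5 + d)/(20 + P) (n(P, d) = (d + 5)/(P + 20) = (5 + d)/(20 + P))
M = -63/46 (M = (5 - 68)/(20 + 2*13) = -63/(20 + 26) = -63/46 ≈ -1.3696)
(865 + (592 + 745)) - M = (865 + (592 + 745)) - 1*(-63/46) = (865 + 1337) + 63/46 = 2202 + 63/46 = 101355/46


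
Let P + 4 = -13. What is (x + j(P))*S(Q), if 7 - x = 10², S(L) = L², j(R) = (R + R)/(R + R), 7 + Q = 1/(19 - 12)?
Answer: -211968/49 ≈ -4325.9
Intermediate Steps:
P = -17 (P = -4 - 13 = -17)
Q = -48/7 (Q = -7 + 1/(19 - 12) = -7 + 1/7 = -7 + ⅐ = -48/7 ≈ -6.8571)
j(R) = 1 (j(R) = (2*R)/((2*R)) = (2*R)*(1/(2*R)) = 1)
x = -93 (x = 7 - 1*10² = 7 - 1*100 = 7 - 100 = -93)
(x + j(P))*S(Q) = (-93 + 1)*(-48/7)² = -92*2304/49 = -211968/49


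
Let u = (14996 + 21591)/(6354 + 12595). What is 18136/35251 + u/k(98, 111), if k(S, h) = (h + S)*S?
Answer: 7040114677185/13681386097918 ≈ 0.51458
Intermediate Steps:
u = 36587/18949 ≈ 1.9308
k(S, h) = S*(S + h) (k(S, h) = (S + h)*S = S*(S + h))
18136/35251 + u/k(98, 111) = 18136/35251 + 36587/(18949*((98*(98 + 111)))) = 18136*(1/35251) + 36587/(18949*((98*209))) = 18136/35251 + (36587/18949)/20482 = 18136/35251 + (36587/18949)*(1/20482) = 18136/35251 + 36587/388113418 = 7040114677185/13681386097918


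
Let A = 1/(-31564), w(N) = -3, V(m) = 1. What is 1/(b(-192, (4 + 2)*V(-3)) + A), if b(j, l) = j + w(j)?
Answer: -31564/6154981 ≈ -0.0051282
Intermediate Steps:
A = -1/31564 ≈ -3.1682e-5
b(j, l) = -3 + j (b(j, l) = j - 3 = -3 + j)
1/(b(-192, (4 + 2)*V(-3)) + A) = 1/((-3 - 192) - 1/31564) = 1/(-195 - 1/31564) = 1/(-6154981/31564) = -31564/6154981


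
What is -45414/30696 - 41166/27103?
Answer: -415747863/138658948 ≈ -2.9983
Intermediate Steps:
-45414/30696 - 41166/27103 = -45414*1/30696 - 41166*1/27103 = -7569/5116 - 41166/27103 = -415747863/138658948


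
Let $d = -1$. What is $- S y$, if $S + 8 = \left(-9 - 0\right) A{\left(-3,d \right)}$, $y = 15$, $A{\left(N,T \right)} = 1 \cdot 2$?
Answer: $390$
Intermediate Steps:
$A{\left(N,T \right)} = 2$
$S = -26$ ($S = -8 + \left(-9 - 0\right) 2 = -8 + \left(-9 + 0\right) 2 = -8 - 18 = -26$)
$- S y = - \left(-26\right) 15 = \left(-1\right) \left(-390\right) = 390$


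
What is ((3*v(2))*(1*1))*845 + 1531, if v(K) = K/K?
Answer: 4066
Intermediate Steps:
v(K) = 1
((3*v(2))*(1*1))*845 + 1531 = ((3*1)*(1*1))*845 + 1531 = (3*1)*845 + 1531 = 3*845 + 1531 = 2535 + 1531 = 4066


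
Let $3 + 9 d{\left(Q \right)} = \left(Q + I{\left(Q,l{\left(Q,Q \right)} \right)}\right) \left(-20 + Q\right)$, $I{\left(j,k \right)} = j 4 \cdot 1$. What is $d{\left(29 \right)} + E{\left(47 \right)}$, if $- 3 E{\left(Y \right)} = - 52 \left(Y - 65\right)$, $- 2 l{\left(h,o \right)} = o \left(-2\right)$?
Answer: $- \frac{502}{3} \approx -167.33$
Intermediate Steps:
$l{\left(h,o \right)} = o$ ($l{\left(h,o \right)} = - \frac{o \left(-2\right)}{2} = - \frac{\left(-2\right) o}{2} = o$)
$I{\left(j,k \right)} = 4 j$ ($I{\left(j,k \right)} = 4 j 1 = 4 j$)
$d{\left(Q \right)} = - \frac{1}{3} + \frac{5 Q \left(-20 + Q\right)}{9}$ ($d{\left(Q \right)} = - \frac{1}{3} + \frac{\left(Q + 4 Q\right) \left(-20 + Q\right)}{9} = - \frac{1}{3} + \frac{5 Q \left(-20 + Q\right)}{9}$)
$E{\left(Y \right)} = - \frac{3380}{3} + \frac{52 Y}{3}$ ($E{\left(Y \right)} = - \frac{\left(-52\right) \left(Y - 65\right)}{3} = - \frac{\left(-52\right) \left(-65 + Y\right)}{3} = - \frac{3380 - 52 Y}{3} = - \frac{3380}{3} + \frac{52 Y}{3}$)
$d{\left(29 \right)} + E{\left(47 \right)} = \left(- \frac{1}{3} - \frac{2900}{9} + \frac{5 \cdot 29^{2}}{9}\right) + \left(- \frac{3380}{3} + \frac{52}{3} \cdot 47\right) = \left(- \frac{1}{3} - \frac{2900}{9} + \frac{5}{9} \cdot 841\right) + \left(- \frac{3380}{3} + \frac{2444}{3}\right) = \left(- \frac{1}{3} - \frac{2900}{9} + \frac{4205}{9}\right) - 312 = \frac{434}{3} - 312 = - \frac{502}{3}$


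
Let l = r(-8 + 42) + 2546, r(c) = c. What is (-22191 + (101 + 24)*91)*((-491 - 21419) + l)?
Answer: 209073280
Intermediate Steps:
l = 2580 (l = (-8 + 42) + 2546 = 34 + 2546 = 2580)
(-22191 + (101 + 24)*91)*((-491 - 21419) + l) = (-22191 + (101 + 24)*91)*((-491 - 21419) + 2580) = (-22191 + 125*91)*(-21910 + 2580) = (-22191 + 11375)*(-19330) = -10816*(-19330) = 209073280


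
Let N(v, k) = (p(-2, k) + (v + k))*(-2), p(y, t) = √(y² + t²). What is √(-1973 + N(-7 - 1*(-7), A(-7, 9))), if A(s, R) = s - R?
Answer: √(-1941 - 4*√65) ≈ 44.421*I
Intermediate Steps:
p(y, t) = √(t² + y²)
N(v, k) = -2*k - 2*v - 2*√(4 + k²) (N(v, k) = (√(k² + (-2)²) + (v + k))*(-2) = (√(k² + 4) + (k + v))*(-2) = (√(4 + k²) + (k + v))*(-2) = (k + v + √(4 + k²))*(-2) = -2*k - 2*v - 2*√(4 + k²))
√(-1973 + N(-7 - 1*(-7), A(-7, 9))) = √(-1973 + (-2*(-7 - 1*9) - 2*(-7 - 1*(-7)) - 2*√(4 + (-7 - 1*9)²))) = √(-1973 + (-2*(-7 - 9) - 2*(-7 + 7) - 2*√(4 + (-7 - 9)²))) = √(-1973 + (-2*(-16) - 2*0 - 2*√(4 + (-16)²))) = √(-1973 + (32 + 0 - 2*√(4 + 256))) = √(-1973 + (32 + 0 - 4*√65)) = √(-1973 + (32 - 4*√65)) = √(-1941 - 4*√65)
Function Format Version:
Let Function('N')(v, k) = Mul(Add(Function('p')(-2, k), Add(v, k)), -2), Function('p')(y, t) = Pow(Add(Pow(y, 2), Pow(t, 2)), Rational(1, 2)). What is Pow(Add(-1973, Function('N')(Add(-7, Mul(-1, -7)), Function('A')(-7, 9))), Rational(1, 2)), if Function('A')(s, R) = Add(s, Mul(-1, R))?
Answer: Pow(Add(-1941, Mul(-4, Pow(65, Rational(1, 2)))), Rational(1, 2)) ≈ Mul(44.421, I)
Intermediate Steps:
Function('p')(y, t) = Pow(Add(Pow(t, 2), Pow(y, 2)), Rational(1, 2))
Function('N')(v, k) = Add(Mul(-2, k), Mul(-2, v), Mul(-2, Pow(Add(4, Pow(k, 2)), Rational(1, 2)))) (Function('N')(v, k) = Mul(Add(Pow(Add(Pow(k, 2), Pow(-2, 2)), Rational(1, 2)), Add(v, k)), -2) = Mul(Add(Pow(Add(Pow(k, 2), 4), Rational(1, 2)), Add(k, v)), -2) = Mul(Add(Pow(Add(4, Pow(k, 2)), Rational(1, 2)), Add(k, v)), -2) = Mul(Add(k, v, Pow(Add(4, Pow(k, 2)), Rational(1, 2))), -2) = Add(Mul(-2, k), Mul(-2, v), Mul(-2, Pow(Add(4, Pow(k, 2)), Rational(1, 2)))))
Pow(Add(-1973, Function('N')(Add(-7, Mul(-1, -7)), Function('A')(-7, 9))), Rational(1, 2)) = Pow(Add(-1973, Add(Mul(-2, Add(-7, Mul(-1, 9))), Mul(-2, Add(-7, Mul(-1, -7))), Mul(-2, Pow(Add(4, Pow(Add(-7, Mul(-1, 9)), 2)), Rational(1, 2))))), Rational(1, 2)) = Pow(Add(-1973, Add(Mul(-2, Add(-7, -9)), Mul(-2, Add(-7, 7)), Mul(-2, Pow(Add(4, Pow(Add(-7, -9), 2)), Rational(1, 2))))), Rational(1, 2)) = Pow(Add(-1973, Add(Mul(-2, -16), Mul(-2, 0), Mul(-2, Pow(Add(4, Pow(-16, 2)), Rational(1, 2))))), Rational(1, 2)) = Pow(Add(-1973, Add(32, 0, Mul(-2, Pow(Add(4, 256), Rational(1, 2))))), Rational(1, 2)) = Pow(Add(-1973, Add(32, 0, Mul(-2, Pow(260, Rational(1, 2))))), Rational(1, 2)) = Pow(Add(-1973, Add(32, 0, Mul(-2, Mul(2, Pow(65, Rational(1, 2)))))), Rational(1, 2)) = Pow(Add(-1973, Add(32, 0, Mul(-4, Pow(65, Rational(1, 2))))), Rational(1, 2)) = Pow(Add(-1973, Add(32, Mul(-4, Pow(65, Rational(1, 2))))), Rational(1, 2)) = Pow(Add(-1941, Mul(-4, Pow(65, Rational(1, 2)))), Rational(1, 2))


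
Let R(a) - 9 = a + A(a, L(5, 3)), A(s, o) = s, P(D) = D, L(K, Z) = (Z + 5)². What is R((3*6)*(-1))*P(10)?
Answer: -270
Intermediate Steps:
L(K, Z) = (5 + Z)²
R(a) = 9 + 2*a (R(a) = 9 + (a + a) = 9 + 2*a)
R((3*6)*(-1))*P(10) = (9 + 2*((3*6)*(-1)))*10 = (9 + 2*(18*(-1)))*10 = (9 + 2*(-18))*10 = (9 - 36)*10 = -27*10 = -270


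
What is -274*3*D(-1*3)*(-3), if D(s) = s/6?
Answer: -1233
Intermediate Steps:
D(s) = s/6 (D(s) = s*(⅙) = s/6)
-274*3*D(-1*3)*(-3) = -274*3*((-1*3)/6)*(-3) = -274*3*((⅙)*(-3))*(-3) = -274*3*(-½)*(-3) = -(-411)*(-3) = -274*9/2 = -1233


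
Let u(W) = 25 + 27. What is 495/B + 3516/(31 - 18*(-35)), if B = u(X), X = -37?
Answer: 510027/34372 ≈ 14.838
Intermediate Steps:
u(W) = 52
B = 52
495/B + 3516/(31 - 18*(-35)) = 495/52 + 3516/(31 - 18*(-35)) = 495*(1/52) + 3516/(31 + 630) = 495/52 + 3516/661 = 510027/34372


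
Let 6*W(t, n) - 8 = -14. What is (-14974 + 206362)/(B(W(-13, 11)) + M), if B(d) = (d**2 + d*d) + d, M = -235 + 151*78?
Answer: 15949/962 ≈ 16.579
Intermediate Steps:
W(t, n) = -1 (W(t, n) = 4/3 + (1/6)*(-14) = 4/3 - 7/3 = -1)
M = 11543 (M = -235 + 11778 = 11543)
B(d) = d + 2*d**2 (B(d) = (d**2 + d**2) + d = 2*d**2 + d = d + 2*d**2)
(-14974 + 206362)/(B(W(-13, 11)) + M) = (-14974 + 206362)/(-(1 + 2*(-1)) + 11543) = 191388/(-(1 - 2) + 11543) = 191388/(-1*(-1) + 11543) = 191388/(1 + 11543) = 191388/11544 = 191388*(1/11544) = 15949/962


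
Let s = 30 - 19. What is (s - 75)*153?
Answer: -9792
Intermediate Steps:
s = 11
(s - 75)*153 = (11 - 75)*153 = -64*153 = -9792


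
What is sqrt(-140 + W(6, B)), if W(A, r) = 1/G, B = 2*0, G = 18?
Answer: I*sqrt(5038)/6 ≈ 11.83*I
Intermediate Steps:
B = 0
W(A, r) = 1/18
sqrt(-140 + W(6, B)) = sqrt(-140 + 1/18) = sqrt(-2519/18) = I*sqrt(5038)/6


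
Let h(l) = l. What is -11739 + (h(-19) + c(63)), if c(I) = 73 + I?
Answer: -11622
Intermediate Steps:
-11739 + (h(-19) + c(63)) = -11739 + (-19 + (73 + 63)) = -11739 + (-19 + 136) = -11739 + 117 = -11622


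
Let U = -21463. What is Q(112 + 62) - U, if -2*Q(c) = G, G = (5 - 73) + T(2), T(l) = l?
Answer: 21496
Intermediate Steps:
G = -66 (G = (5 - 73) + 2 = -68 + 2 = -66)
Q(c) = 33 (Q(c) = -½*(-66) = 33)
Q(112 + 62) - U = 33 - 1*(-21463) = 33 + 21463 = 21496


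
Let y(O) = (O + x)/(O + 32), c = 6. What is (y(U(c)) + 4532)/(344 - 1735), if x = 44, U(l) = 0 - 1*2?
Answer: -22667/6955 ≈ -3.2591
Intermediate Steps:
U(l) = -2 (U(l) = 0 - 2 = -2)
y(O) = (44 + O)/(32 + O) (y(O) = (O + 44)/(O + 32) = (44 + O)/(32 + O))
(y(U(c)) + 4532)/(344 - 1735) = ((44 - 2)/(32 - 2) + 4532)/(344 - 1735) = (42/30 + 4532)/(-1391) = ((1/30)*42 + 4532)*(-1/1391) = (7/5 + 4532)*(-1/1391) = (22667/5)*(-1/1391) = -22667/6955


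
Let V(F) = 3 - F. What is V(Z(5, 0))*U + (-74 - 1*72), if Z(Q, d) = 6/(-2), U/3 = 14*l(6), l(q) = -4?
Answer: -1154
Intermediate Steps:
U = -168 (U = 3*(14*(-4)) = 3*(-56) = -168)
Z(Q, d) = -3 (Z(Q, d) = 6*(-½) = -3)
V(Z(5, 0))*U + (-74 - 1*72) = (3 - 1*(-3))*(-168) + (-74 - 1*72) = (3 + 3)*(-168) + (-74 - 72) = 6*(-168) - 146 = -1008 - 146 = -1154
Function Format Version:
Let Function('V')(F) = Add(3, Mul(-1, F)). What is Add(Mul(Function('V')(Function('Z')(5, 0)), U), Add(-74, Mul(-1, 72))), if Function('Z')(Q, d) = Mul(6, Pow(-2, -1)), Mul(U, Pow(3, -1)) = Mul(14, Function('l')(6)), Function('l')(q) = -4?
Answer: -1154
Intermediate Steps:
U = -168 (U = Mul(3, Mul(14, -4)) = Mul(3, -56) = -168)
Function('Z')(Q, d) = -3 (Function('Z')(Q, d) = Mul(6, Rational(-1, 2)) = -3)
Add(Mul(Function('V')(Function('Z')(5, 0)), U), Add(-74, Mul(-1, 72))) = Add(Mul(Add(3, Mul(-1, -3)), -168), Add(-74, Mul(-1, 72))) = Add(Mul(Add(3, 3), -168), Add(-74, -72)) = Add(Mul(6, -168), -146) = Add(-1008, -146) = -1154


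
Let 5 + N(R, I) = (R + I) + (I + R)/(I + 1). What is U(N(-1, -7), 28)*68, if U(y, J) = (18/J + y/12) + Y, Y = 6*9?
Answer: 229925/63 ≈ 3649.6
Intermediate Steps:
Y = 54
N(R, I) = -5 + I + R + (I + R)/(1 + I) (N(R, I) = -5 + ((R + I) + (I + R)/(I + 1)) = -5 + ((I + R) + (I + R)/(1 + I)) = -5 + (I + R + (I + R)/(1 + I)) = -5 + I + R + (I + R)/(1 + I))
U(y, J) = 54 + 18/J + y/12 (U(y, J) = (18/J + y/12) + 54 = 54 + 18/J + y/12)
U(N(-1, -7), 28)*68 = (54 + 18/28 + ((-5 + (-7)² - 3*(-7) + 2*(-1) - 7*(-1))/(1 - 7))/12)*68 = (54 + 18*(1/28) + ((-5 + 49 + 21 - 2 + 7)/(-6))/12)*68 = (54 + 9/14 + (-⅙*70)/12)*68 = (54 + 9/14 + (1/12)*(-35/3))*68 = (54 + 9/14 - 35/36)*68 = (13525/252)*68 = 229925/63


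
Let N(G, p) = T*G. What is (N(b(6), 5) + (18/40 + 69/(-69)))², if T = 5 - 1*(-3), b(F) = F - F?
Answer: 121/400 ≈ 0.30250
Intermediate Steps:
b(F) = 0
T = 8 (T = 5 + 3 = 8)
N(G, p) = 8*G
(N(b(6), 5) + (18/40 + 69/(-69)))² = (8*0 + (18/40 + 69/(-69)))² = (0 + (18*(1/40) + 69*(-1/69)))² = (0 + (9/20 - 1))² = (0 - 11/20)² = (-11/20)² = 121/400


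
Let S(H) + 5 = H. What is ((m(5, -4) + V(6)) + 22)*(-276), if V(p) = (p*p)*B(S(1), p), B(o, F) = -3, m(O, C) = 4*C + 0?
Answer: 28152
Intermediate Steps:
S(H) = -5 + H
m(O, C) = 4*C
V(p) = -3*p² (V(p) = (p*p)*(-3) = p²*(-3) = -3*p²)
((m(5, -4) + V(6)) + 22)*(-276) = ((4*(-4) - 3*6²) + 22)*(-276) = ((-16 - 3*36) + 22)*(-276) = ((-16 - 108) + 22)*(-276) = (-124 + 22)*(-276) = -102*(-276) = 28152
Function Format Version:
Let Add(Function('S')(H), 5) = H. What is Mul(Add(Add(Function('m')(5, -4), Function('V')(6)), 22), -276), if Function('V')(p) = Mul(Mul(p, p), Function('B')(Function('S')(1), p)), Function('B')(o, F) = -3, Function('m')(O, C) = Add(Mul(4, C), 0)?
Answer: 28152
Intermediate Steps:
Function('S')(H) = Add(-5, H)
Function('m')(O, C) = Mul(4, C)
Function('V')(p) = Mul(-3, Pow(p, 2)) (Function('V')(p) = Mul(Mul(p, p), -3) = Mul(Pow(p, 2), -3) = Mul(-3, Pow(p, 2)))
Mul(Add(Add(Function('m')(5, -4), Function('V')(6)), 22), -276) = Mul(Add(Add(Mul(4, -4), Mul(-3, Pow(6, 2))), 22), -276) = Mul(Add(Add(-16, Mul(-3, 36)), 22), -276) = Mul(Add(Add(-16, -108), 22), -276) = Mul(Add(-124, 22), -276) = Mul(-102, -276) = 28152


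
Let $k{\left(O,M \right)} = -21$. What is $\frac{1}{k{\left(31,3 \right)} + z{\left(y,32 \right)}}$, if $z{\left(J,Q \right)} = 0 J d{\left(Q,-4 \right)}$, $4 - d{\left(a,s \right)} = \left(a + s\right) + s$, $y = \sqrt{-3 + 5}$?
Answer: $- \frac{1}{21} \approx -0.047619$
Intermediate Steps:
$y = \sqrt{2} \approx 1.4142$
$d{\left(a,s \right)} = 4 - a - 2 s$ ($d{\left(a,s \right)} = 4 - \left(\left(a + s\right) + s\right) = 4 - \left(a + 2 s\right) = 4 - a - 2 s$)
$z{\left(J,Q \right)} = 0$ ($z{\left(J,Q \right)} = 0 J \left(4 - Q - -8\right) = 0 \left(4 - Q + 8\right) = 0 \left(12 - Q\right) = 0$)
$\frac{1}{k{\left(31,3 \right)} + z{\left(y,32 \right)}} = \frac{1}{-21 + 0} = \frac{1}{-21} = - \frac{1}{21}$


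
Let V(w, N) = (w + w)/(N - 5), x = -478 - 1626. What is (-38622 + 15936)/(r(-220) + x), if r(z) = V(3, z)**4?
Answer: 358899609375/33285937492 ≈ 10.782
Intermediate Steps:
x = -2104
V(w, N) = 2*w/(-5 + N) (V(w, N) = (2*w)/(-5 + N) = 2*w/(-5 + N))
r(z) = 1296/(-5 + z)**4 (r(z) = (2*3/(-5 + z))**4 = (6/(-5 + z))**4 = 1296/(-5 + z)**4)
(-38622 + 15936)/(r(-220) + x) = (-38622 + 15936)/(1296/(-5 - 220)**4 - 2104) = -22686/(1296/(-225)**4 - 2104) = -22686/(1296*(1/2562890625) - 2104) = -22686/(16/31640625 - 2104) = -22686/(-66571874984/31640625) = -22686*(-31640625/66571874984) = 358899609375/33285937492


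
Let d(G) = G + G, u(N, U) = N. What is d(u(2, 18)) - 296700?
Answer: -296696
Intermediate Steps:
d(G) = 2*G
d(u(2, 18)) - 296700 = 2*2 - 296700 = 4 - 296700 = -296696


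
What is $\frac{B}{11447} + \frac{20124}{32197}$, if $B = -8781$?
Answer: $- \frac{52362429}{368559059} \approx -0.14207$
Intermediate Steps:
$\frac{B}{11447} + \frac{20124}{32197} = - \frac{8781}{11447} + \frac{20124}{32197} = - \frac{52362429}{368559059}$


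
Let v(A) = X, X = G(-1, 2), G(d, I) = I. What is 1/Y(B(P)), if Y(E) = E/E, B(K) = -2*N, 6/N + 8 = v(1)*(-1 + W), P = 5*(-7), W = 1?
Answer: 1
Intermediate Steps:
X = 2
v(A) = 2
P = -35
N = -¾ (N = 6/(-8 + 2*(-1 + 1)) = 6/(-8 + 2*0) = 6/(-8 + 0) = 6/(-8) = 6*(-⅛) = -¾ ≈ -0.75000)
B(K) = 3/2 (B(K) = -2*(-¾) = 3/2)
Y(E) = 1
1/Y(B(P)) = 1/1 = 1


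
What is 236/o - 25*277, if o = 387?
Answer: -2679739/387 ≈ -6924.4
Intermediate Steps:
236/o - 25*277 = 236/387 - 25*277 = 236*(1/387) - 6925 = 236/387 - 6925 = -2679739/387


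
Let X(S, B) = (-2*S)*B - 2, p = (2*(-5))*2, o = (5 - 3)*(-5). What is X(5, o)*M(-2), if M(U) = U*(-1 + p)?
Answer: 4116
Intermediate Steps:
o = -10 (o = 2*(-5) = -10)
p = -20 (p = -10*2 = -20)
X(S, B) = -2 - 2*B*S (X(S, B) = -2*B*S - 2 = -2 - 2*B*S)
M(U) = -21*U (M(U) = U*(-1 - 20) = U*(-21) = -21*U)
X(5, o)*M(-2) = (-2 - 2*(-10)*5)*(-21*(-2)) = (-2 + 100)*42 = 98*42 = 4116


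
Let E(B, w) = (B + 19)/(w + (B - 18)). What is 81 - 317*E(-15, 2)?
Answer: 3779/31 ≈ 121.90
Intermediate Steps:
E(B, w) = (19 + B)/(-18 + B + w) (E(B, w) = (19 + B)/(w + (-18 + B)) = (19 + B)/(-18 + B + w))
81 - 317*E(-15, 2) = 81 - 317*(19 - 15)/(-18 - 15 + 2) = 81 - 317*4/(-31) = 81 - (-317)*4/31 = 81 - 317*(-4/31) = 81 + 1268/31 = 3779/31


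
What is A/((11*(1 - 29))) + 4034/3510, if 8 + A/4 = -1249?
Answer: 2361344/135135 ≈ 17.474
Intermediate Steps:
A = -5028 (A = -32 + 4*(-1249) = -32 - 4996 = -5028)
A/((11*(1 - 29))) + 4034/3510 = -5028*1/(11*(1 - 29)) + 4034/3510 = -5028/(11*(-28)) + 4034*(1/3510) = -5028/(-308) + 2017/1755 = -5028*(-1/308) + 2017/1755 = 1257/77 + 2017/1755 = 2361344/135135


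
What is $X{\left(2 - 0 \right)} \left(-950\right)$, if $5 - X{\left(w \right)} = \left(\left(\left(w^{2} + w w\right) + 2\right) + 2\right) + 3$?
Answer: $9500$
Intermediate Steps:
$X{\left(w \right)} = -2 - 2 w^{2}$ ($X{\left(w \right)} = 5 - \left(\left(\left(\left(w^{2} + w w\right) + 2\right) + 2\right) + 3\right) = 5 - \left(\left(\left(\left(w^{2} + w^{2}\right) + 2\right) + 2\right) + 3\right) = 5 - \left(\left(\left(2 w^{2} + 2\right) + 2\right) + 3\right) = 5 - \left(\left(\left(2 + 2 w^{2}\right) + 2\right) + 3\right) = 5 - \left(\left(4 + 2 w^{2}\right) + 3\right) = 5 - \left(7 + 2 w^{2}\right) = -2 - 2 w^{2}$)
$X{\left(2 - 0 \right)} \left(-950\right) = \left(-2 - 2 \left(2 - 0\right)^{2}\right) \left(-950\right) = \left(-2 - 2 \left(2 + 0\right)^{2}\right) \left(-950\right) = \left(-2 - 2 \cdot 2^{2}\right) \left(-950\right) = \left(-2 - 8\right) \left(-950\right) = \left(-10\right) \left(-950\right) = 9500$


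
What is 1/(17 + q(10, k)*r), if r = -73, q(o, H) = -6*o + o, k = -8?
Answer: 1/3667 ≈ 0.00027270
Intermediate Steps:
q(o, H) = -5*o
1/(17 + q(10, k)*r) = 1/(17 - 5*10*(-73)) = 1/(17 - 50*(-73)) = 1/(17 + 3650) = 1/3667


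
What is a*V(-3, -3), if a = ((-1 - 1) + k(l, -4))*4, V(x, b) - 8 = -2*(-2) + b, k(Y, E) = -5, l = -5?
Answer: -252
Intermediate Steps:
V(x, b) = 12 + b (V(x, b) = 8 + (-2*(-2) + b) = 8 + (4 + b) = 12 + b)
a = -28 (a = ((-1 - 1) - 5)*4 = (-2 - 5)*4 = -7*4 = -28)
a*V(-3, -3) = -28*(12 - 3) = -28*9 = -252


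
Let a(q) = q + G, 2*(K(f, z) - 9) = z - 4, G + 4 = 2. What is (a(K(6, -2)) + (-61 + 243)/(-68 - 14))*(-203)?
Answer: -14819/41 ≈ -361.44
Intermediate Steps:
G = -2 (G = -4 + 2 = -2)
K(f, z) = 7 + z/2 (K(f, z) = 9 + (z - 4)/2 = 9 + (-4 + z)/2 = 9 + (-2 + z/2) = 7 + z/2)
a(q) = -2 + q (a(q) = q - 2 = -2 + q)
(a(K(6, -2)) + (-61 + 243)/(-68 - 14))*(-203) = ((-2 + (7 + (½)*(-2))) + (-61 + 243)/(-68 - 14))*(-203) = ((-2 + (7 - 1)) + 182/(-82))*(-203) = ((-2 + 6) + 182*(-1/82))*(-203) = (4 - 91/41)*(-203) = (73/41)*(-203) = -14819/41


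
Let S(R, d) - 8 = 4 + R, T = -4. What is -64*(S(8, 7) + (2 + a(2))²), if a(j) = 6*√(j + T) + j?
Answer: 2304 - 3072*I*√2 ≈ 2304.0 - 4344.5*I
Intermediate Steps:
S(R, d) = 12 + R (S(R, d) = 8 + (4 + R) = 12 + R)
a(j) = j + 6*√(-4 + j) (a(j) = 6*√(j - 4) + j = 6*√(-4 + j) + j = j + 6*√(-4 + j))
-64*(S(8, 7) + (2 + a(2))²) = -64*((12 + 8) + (2 + (2 + 6*√(-4 + 2)))²) = -64*(20 + (2 + (2 + 6*√(-2)))²) = -64*(20 + (2 + (2 + 6*(I*√2)))²) = -64*(20 + (2 + (2 + 6*I*√2))²) = -64*(20 + (4 + 6*I*√2)²) = -1280 - 64*(4 + 6*I*√2)²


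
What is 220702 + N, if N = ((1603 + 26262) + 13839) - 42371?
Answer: 220035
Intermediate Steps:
N = -667 (N = (27865 + 13839) - 42371 = 41704 - 42371 = -667)
220702 + N = 220702 - 667 = 220035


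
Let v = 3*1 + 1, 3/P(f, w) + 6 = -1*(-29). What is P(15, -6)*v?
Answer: 12/23 ≈ 0.52174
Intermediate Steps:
P(f, w) = 3/23 (P(f, w) = 3/(-6 - 1*(-29)) = 3/(-6 + 29) = 3/23)
v = 4 (v = 3 + 1 = 4)
P(15, -6)*v = (3/23)*4 = 12/23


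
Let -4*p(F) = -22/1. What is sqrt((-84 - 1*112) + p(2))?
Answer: I*sqrt(762)/2 ≈ 13.802*I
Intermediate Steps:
p(F) = 11/2 (p(F) = -(-11)/(2*1) = -(-11)/2 = -1/4*(-22) = 11/2)
sqrt((-84 - 1*112) + p(2)) = sqrt((-84 - 1*112) + 11/2) = sqrt((-84 - 112) + 11/2) = sqrt(-196 + 11/2) = sqrt(-381/2) = I*sqrt(762)/2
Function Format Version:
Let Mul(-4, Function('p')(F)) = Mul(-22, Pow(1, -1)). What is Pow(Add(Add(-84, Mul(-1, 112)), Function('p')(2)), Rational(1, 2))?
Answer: Mul(Rational(1, 2), I, Pow(762, Rational(1, 2))) ≈ Mul(13.802, I)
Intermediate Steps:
Function('p')(F) = Rational(11, 2) (Function('p')(F) = Mul(Rational(-1, 4), Mul(-22, Pow(1, -1))) = Mul(Rational(-1, 4), Mul(-22, 1)) = Mul(Rational(-1, 4), -22) = Rational(11, 2))
Pow(Add(Add(-84, Mul(-1, 112)), Function('p')(2)), Rational(1, 2)) = Pow(Add(Add(-84, Mul(-1, 112)), Rational(11, 2)), Rational(1, 2)) = Pow(Add(Add(-84, -112), Rational(11, 2)), Rational(1, 2)) = Pow(Add(-196, Rational(11, 2)), Rational(1, 2)) = Pow(Rational(-381, 2), Rational(1, 2)) = Mul(Rational(1, 2), I, Pow(762, Rational(1, 2)))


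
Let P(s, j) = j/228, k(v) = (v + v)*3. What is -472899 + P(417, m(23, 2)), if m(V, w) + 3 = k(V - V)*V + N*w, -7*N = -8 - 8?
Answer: -754746793/1596 ≈ -4.7290e+5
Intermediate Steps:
N = 16/7 (N = -(-8 - 8)/7 = -1/7*(-16) = 16/7 ≈ 2.2857)
k(v) = 6*v (k(v) = (2*v)*3 = 6*v)
m(V, w) = -3 + 16*w/7 (m(V, w) = -3 + ((6*(V - V))*V + 16*w/7) = -3 + ((6*0)*V + 16*w/7) = -3 + (0*V + 16*w/7) = -3 + (0 + 16*w/7) = -3 + 16*w/7)
P(s, j) = j/228 (P(s, j) = j*(1/228) = j/228)
-472899 + P(417, m(23, 2)) = -472899 + (-3 + (16/7)*2)/228 = -472899 + (-3 + 32/7)/228 = -472899 + (1/228)*(11/7) = -472899 + 11/1596 = -754746793/1596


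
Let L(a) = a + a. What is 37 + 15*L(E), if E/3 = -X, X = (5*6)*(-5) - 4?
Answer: 13897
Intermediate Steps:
X = -154 (X = 30*(-5) - 4 = -150 - 4 = -154)
E = 462 (E = 3*(-1*(-154)) = 3*154 = 462)
L(a) = 2*a
37 + 15*L(E) = 37 + 15*(2*462) = 37 + 15*924 = 37 + 13860 = 13897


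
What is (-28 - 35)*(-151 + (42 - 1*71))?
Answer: 11340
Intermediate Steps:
(-28 - 35)*(-151 + (42 - 1*71)) = -63*(-151 + (42 - 71)) = -63*(-151 - 29) = -63*(-180) = 11340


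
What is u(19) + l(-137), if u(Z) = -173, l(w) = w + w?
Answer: -447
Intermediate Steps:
l(w) = 2*w
u(19) + l(-137) = -173 + 2*(-137) = -173 - 274 = -447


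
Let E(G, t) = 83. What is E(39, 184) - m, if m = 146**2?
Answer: -21233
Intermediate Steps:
m = 21316
E(39, 184) - m = 83 - 1*21316 = 83 - 21316 = -21233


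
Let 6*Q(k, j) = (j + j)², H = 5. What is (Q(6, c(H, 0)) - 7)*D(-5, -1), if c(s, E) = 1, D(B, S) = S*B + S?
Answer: -76/3 ≈ -25.333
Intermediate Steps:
D(B, S) = S + B*S (D(B, S) = B*S + S = S + B*S)
Q(k, j) = 2*j²/3 (Q(k, j) = (j + j)²/6 = (2*j)²/6 = (4*j²)/6 = 2*j²/3)
(Q(6, c(H, 0)) - 7)*D(-5, -1) = ((⅔)*1² - 7)*(-(1 - 5)) = ((⅔)*1 - 7)*(-1*(-4)) = (⅔ - 7)*4 = -19/3*4 = -76/3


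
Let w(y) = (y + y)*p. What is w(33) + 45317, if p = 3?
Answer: 45515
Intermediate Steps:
w(y) = 6*y (w(y) = (y + y)*3 = (2*y)*3 = 6*y)
w(33) + 45317 = 6*33 + 45317 = 198 + 45317 = 45515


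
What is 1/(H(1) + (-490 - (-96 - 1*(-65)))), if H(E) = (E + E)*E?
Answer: -1/457 ≈ -0.0021882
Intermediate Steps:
H(E) = 2*E² (H(E) = (2*E)*E = 2*E²)
1/(H(1) + (-490 - (-96 - 1*(-65)))) = 1/(2*1² + (-490 - (-96 - 1*(-65)))) = 1/(2*1 + (-490 - (-96 + 65))) = 1/(2 + (-490 - 1*(-31))) = 1/(2 + (-490 + 31)) = 1/(2 - 459) = 1/(-457) = -1/457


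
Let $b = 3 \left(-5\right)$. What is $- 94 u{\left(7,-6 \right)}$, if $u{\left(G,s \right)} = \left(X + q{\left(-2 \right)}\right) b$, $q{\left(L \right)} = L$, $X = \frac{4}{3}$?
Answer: $-940$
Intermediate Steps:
$X = \frac{4}{3}$ ($X = 4 \cdot \frac{1}{3} = \frac{4}{3} \approx 1.3333$)
$b = -15$
$u{\left(G,s \right)} = 10$ ($u{\left(G,s \right)} = \left(\frac{4}{3} - 2\right) \left(-15\right) = \left(- \frac{2}{3}\right) \left(-15\right) = 10$)
$- 94 u{\left(7,-6 \right)} = \left(-94\right) 10 = -940$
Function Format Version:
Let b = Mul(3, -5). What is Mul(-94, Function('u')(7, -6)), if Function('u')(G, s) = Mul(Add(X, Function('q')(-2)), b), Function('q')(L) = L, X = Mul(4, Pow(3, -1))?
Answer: -940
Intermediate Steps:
X = Rational(4, 3) (X = Mul(4, Rational(1, 3)) = Rational(4, 3) ≈ 1.3333)
b = -15
Function('u')(G, s) = 10 (Function('u')(G, s) = Mul(Add(Rational(4, 3), -2), -15) = Mul(Rational(-2, 3), -15) = 10)
Mul(-94, Function('u')(7, -6)) = Mul(-94, 10) = -940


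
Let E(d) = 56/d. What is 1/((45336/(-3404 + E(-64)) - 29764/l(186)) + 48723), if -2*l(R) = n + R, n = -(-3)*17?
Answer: 6455643/316073820025 ≈ 2.0424e-5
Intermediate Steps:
n = 51 (n = -1*(-51) = 51)
l(R) = -51/2 - R/2 (l(R) = -(51 + R)/2 = -51/2 - R/2)
1/((45336/(-3404 + E(-64)) - 29764/l(186)) + 48723) = 1/((45336/(-3404 + 56/(-64)) - 29764/(-51/2 - 1/2*186)) + 48723) = 1/((45336/(-3404 + 56*(-1/64)) - 29764/(-51/2 - 93)) + 48723) = 1/((45336/(-3404 - 7/8) - 29764/(-237/2)) + 48723) = 1/((45336/(-27239/8) - 29764*(-2/237)) + 48723) = 1/((45336*(-8/27239) + 59528/237) + 48723) = 1/((-362688/27239 + 59528/237) + 48723) = 1/(1535526136/6455643 + 48723) = 1/(316073820025/6455643) = 6455643/316073820025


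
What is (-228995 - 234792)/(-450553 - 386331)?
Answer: 463787/836884 ≈ 0.55418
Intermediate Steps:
(-228995 - 234792)/(-450553 - 386331) = -463787/(-836884) = -463787*(-1/836884) = 463787/836884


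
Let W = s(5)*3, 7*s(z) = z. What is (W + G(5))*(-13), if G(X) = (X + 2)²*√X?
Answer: -195/7 - 637*√5 ≈ -1452.2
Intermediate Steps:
s(z) = z/7
G(X) = √X*(2 + X)² (G(X) = (2 + X)²*√X = √X*(2 + X)²)
W = 15/7 (W = ((⅐)*5)*3 = (5/7)*3 = 15/7 ≈ 2.1429)
(W + G(5))*(-13) = (15/7 + √5*(2 + 5)²)*(-13) = (15/7 + √5*7²)*(-13) = (15/7 + √5*49)*(-13) = (15/7 + 49*√5)*(-13) = -195/7 - 637*√5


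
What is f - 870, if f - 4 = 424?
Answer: -442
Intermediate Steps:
f = 428 (f = 4 + 424 = 428)
f - 870 = 428 - 870 = -442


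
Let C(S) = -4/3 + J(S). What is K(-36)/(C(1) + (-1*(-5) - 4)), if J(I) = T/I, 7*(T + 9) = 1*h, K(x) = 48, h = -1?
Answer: -1008/199 ≈ -5.0653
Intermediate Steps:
T = -64/7 (T = -9 + (1*(-1))/7 = -9 + (⅐)*(-1) = -9 - ⅐ = -64/7 ≈ -9.1429)
J(I) = -64/(7*I)
C(S) = -4/3 - 64/(7*S)
K(-36)/(C(1) + (-1*(-5) - 4)) = 48/((4/21)*(-48 - 7*1)/1 + (-1*(-5) - 4)) = 48/((4/21)*1*(-48 - 7) + (5 - 4)) = 48/((4/21)*1*(-55) + 1) = 48/(-220/21 + 1) = 48/(-199/21) = 48*(-21/199) = -1008/199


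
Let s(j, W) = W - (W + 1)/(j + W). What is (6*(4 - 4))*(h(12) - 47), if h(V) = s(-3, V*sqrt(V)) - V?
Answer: 0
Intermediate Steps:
s(j, W) = W - (1 + W)/(W + j)
h(V) = -V + (-1 + V**3 - 4*V**(3/2))/(-3 + V**(3/2)) (h(V) = (-1 + (V*sqrt(V))**2 - V*sqrt(V) + (V*sqrt(V))*(-3))/(V*sqrt(V) - 3) - V = (-1 + (V**(3/2))**2 - V**(3/2) + V**(3/2)*(-3))/(V**(3/2) - 3) - V = (-1 + V**3 - V**(3/2) - 3*V**(3/2))/(-3 + V**(3/2)) - V = (-1 + V**3 - 4*V**(3/2))/(-3 + V**(3/2)) - V = -V + (-1 + V**3 - 4*V**(3/2))/(-3 + V**(3/2)))
(6*(4 - 4))*(h(12) - 47) = (6*(4 - 4))*((-1 + 12**3 - 96*sqrt(3) - 1*12*(-3 + 12**(3/2)))/(-3 + 12**(3/2)) - 47) = (6*0)*((-1 + 1728 - 96*sqrt(3) - 1*12*(-3 + 24*sqrt(3)))/(-3 + 24*sqrt(3)) - 47) = 0*((-1 + 1728 - 96*sqrt(3) + (36 - 288*sqrt(3)))/(-3 + 24*sqrt(3)) - 47) = 0*((1763 - 384*sqrt(3))/(-3 + 24*sqrt(3)) - 47) = 0*(-47 + (1763 - 384*sqrt(3))/(-3 + 24*sqrt(3))) = 0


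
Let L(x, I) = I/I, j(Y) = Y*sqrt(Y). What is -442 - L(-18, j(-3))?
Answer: -443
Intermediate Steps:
j(Y) = Y**(3/2)
L(x, I) = 1
-442 - L(-18, j(-3)) = -442 - 1*1 = -442 - 1 = -443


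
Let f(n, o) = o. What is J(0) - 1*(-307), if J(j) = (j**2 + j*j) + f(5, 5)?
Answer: 312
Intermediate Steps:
J(j) = 5 + 2*j**2 (J(j) = (j**2 + j*j) + 5 = (j**2 + j**2) + 5 = 2*j**2 + 5 = 5 + 2*j**2)
J(0) - 1*(-307) = (5 + 2*0**2) - 1*(-307) = (5 + 2*0) + 307 = (5 + 0) + 307 = 5 + 307 = 312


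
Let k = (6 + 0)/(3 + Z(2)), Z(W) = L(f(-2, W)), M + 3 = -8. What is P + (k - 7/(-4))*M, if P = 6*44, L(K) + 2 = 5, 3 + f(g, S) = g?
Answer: 935/4 ≈ 233.75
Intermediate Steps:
f(g, S) = -3 + g
M = -11 (M = -3 - 8 = -11)
L(K) = 3 (L(K) = -2 + 5 = 3)
Z(W) = 3
k = 1 (k = (6 + 0)/(3 + 3) = 6/6 = 6*(1/6) = 1)
P = 264
P + (k - 7/(-4))*M = 264 + (1 - 7/(-4))*(-11) = 264 + (1 - 7*(-1/4))*(-11) = 264 + (1 + 7/4)*(-11) = 264 + (11/4)*(-11) = 264 - 121/4 = 935/4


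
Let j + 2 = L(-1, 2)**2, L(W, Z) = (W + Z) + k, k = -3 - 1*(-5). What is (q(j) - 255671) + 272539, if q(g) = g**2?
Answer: 16917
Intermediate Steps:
k = 2 (k = -3 + 5 = 2)
L(W, Z) = 2 + W + Z (L(W, Z) = (W + Z) + 2 = 2 + W + Z)
j = 7 (j = -2 + (2 - 1 + 2)**2 = -2 + 3**2 = -2 + 9 = 7)
(q(j) - 255671) + 272539 = (7**2 - 255671) + 272539 = (49 - 255671) + 272539 = -255622 + 272539 = 16917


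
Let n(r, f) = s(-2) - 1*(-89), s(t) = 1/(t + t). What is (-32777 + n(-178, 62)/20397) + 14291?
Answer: -1508235413/81588 ≈ -18486.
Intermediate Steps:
s(t) = 1/(2*t)
n(r, f) = 355/4 (n(r, f) = (½)/(-2) - 1*(-89) = (½)*(-½) + 89 = -¼ + 89 = 355/4)
(-32777 + n(-178, 62)/20397) + 14291 = (-32777 + (355/4)/20397) + 14291 = (-32777 + (355/4)*(1/20397)) + 14291 = (-32777 + 355/81588) + 14291 = -2674209521/81588 + 14291 = -1508235413/81588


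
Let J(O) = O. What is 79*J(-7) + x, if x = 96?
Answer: -457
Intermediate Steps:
79*J(-7) + x = 79*(-7) + 96 = -553 + 96 = -457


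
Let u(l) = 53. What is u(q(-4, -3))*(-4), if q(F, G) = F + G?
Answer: -212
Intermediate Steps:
u(q(-4, -3))*(-4) = 53*(-4) = -212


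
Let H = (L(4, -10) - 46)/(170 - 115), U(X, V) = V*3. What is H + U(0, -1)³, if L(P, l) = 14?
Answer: -1517/55 ≈ -27.582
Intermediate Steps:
U(X, V) = 3*V
H = -32/55 (H = (14 - 46)/(170 - 115) = -32/55 ≈ -0.58182)
H + U(0, -1)³ = -32/55 + (3*(-1))³ = -32/55 + (-3)³ = -32/55 - 27 = -1517/55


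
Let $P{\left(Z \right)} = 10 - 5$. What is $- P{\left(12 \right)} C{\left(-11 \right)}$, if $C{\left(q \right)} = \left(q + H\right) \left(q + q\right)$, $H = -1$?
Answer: $-1320$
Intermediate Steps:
$P{\left(Z \right)} = 5$ ($P{\left(Z \right)} = 10 - 5 = 5$)
$C{\left(q \right)} = 2 q \left(-1 + q\right)$ ($C{\left(q \right)} = \left(q - 1\right) \left(q + q\right) = \left(-1 + q\right) 2 q = 2 q \left(-1 + q\right)$)
$- P{\left(12 \right)} C{\left(-11 \right)} = - 5 \cdot 2 \left(-11\right) \left(-1 - 11\right) = - 5 \cdot 2 \left(-11\right) \left(-12\right) = - 5 \cdot 264 = \left(-1\right) 1320 = -1320$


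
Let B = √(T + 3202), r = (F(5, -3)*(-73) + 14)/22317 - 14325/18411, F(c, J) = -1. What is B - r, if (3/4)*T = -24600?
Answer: 35343252/45653143 + I*√29598 ≈ 0.77417 + 172.04*I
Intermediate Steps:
T = -32800 (T = (4/3)*(-24600) = -32800)
r = -35343252/45653143 (r = (-1*(-73) + 14)/22317 - 14325/18411 = (73 + 14)*(1/22317) - 14325*1/18411 = 87*(1/22317) - 4775/6137 = 29/7439 - 4775/6137 = -35343252/45653143 ≈ -0.77417)
B = I*√29598 (B = √(-32800 + 3202) = √(-29598) = I*√29598 ≈ 172.04*I)
B - r = I*√29598 - 1*(-35343252/45653143) = I*√29598 + 35343252/45653143 = 35343252/45653143 + I*√29598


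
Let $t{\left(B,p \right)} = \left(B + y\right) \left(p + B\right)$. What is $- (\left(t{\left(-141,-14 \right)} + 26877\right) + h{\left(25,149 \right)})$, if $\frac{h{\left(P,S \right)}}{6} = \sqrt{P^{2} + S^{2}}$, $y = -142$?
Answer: $-70742 - 6 \sqrt{22826} \approx -71649.0$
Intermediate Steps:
$h{\left(P,S \right)} = 6 \sqrt{P^{2} + S^{2}}$
$t{\left(B,p \right)} = \left(-142 + B\right) \left(B + p\right)$ ($t{\left(B,p \right)} = \left(B - 142\right) \left(p + B\right) = \left(-142 + B\right) \left(B + p\right)$)
$- (\left(t{\left(-141,-14 \right)} + 26877\right) + h{\left(25,149 \right)}) = - (\left(\left(\left(-141\right)^{2} - -20022 - -1988 - -1974\right) + 26877\right) + 6 \sqrt{25^{2} + 149^{2}}) = - (\left(\left(19881 + 20022 + 1988 + 1974\right) + 26877\right) + 6 \sqrt{625 + 22201}) = - (\left(43865 + 26877\right) + 6 \sqrt{22826}) = - (70742 + 6 \sqrt{22826}) = -70742 - 6 \sqrt{22826}$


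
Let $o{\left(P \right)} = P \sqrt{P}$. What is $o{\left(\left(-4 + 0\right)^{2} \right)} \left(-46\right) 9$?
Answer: $-26496$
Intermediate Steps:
$o{\left(P \right)} = P^{\frac{3}{2}}$
$o{\left(\left(-4 + 0\right)^{2} \right)} \left(-46\right) 9 = \left(\left(-4 + 0\right)^{2}\right)^{\frac{3}{2}} \left(-46\right) 9 = \left(\left(-4\right)^{2}\right)^{\frac{3}{2}} \left(-46\right) 9 = 16^{\frac{3}{2}} \left(-46\right) 9 = 64 \left(-46\right) 9 = \left(-2944\right) 9 = -26496$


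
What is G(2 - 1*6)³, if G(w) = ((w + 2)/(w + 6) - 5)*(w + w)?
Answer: 110592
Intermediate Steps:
G(w) = 2*w*(-5 + (2 + w)/(6 + w)) (G(w) = ((2 + w)/(6 + w) - 5)*(2*w) = (-5 + (2 + w)/(6 + w))*(2*w) = 2*w*(-5 + (2 + w)/(6 + w)))
G(2 - 1*6)³ = (-8*(2 - 1*6)*(7 + (2 - 1*6))/(6 + (2 - 1*6)))³ = (-8*(2 - 6)*(7 + (2 - 6))/(6 + (2 - 6)))³ = (-8*(-4)*(7 - 4)/(6 - 4))³ = (-8*(-4)*3/2)³ = (-8*(-4)*½*3)³ = 48³ = 110592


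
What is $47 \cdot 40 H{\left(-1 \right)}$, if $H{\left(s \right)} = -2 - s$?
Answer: $-1880$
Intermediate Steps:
$47 \cdot 40 H{\left(-1 \right)} = 47 \cdot 40 \left(-2 - -1\right) = 1880 \left(-2 + 1\right) = 1880 \left(-1\right) = -1880$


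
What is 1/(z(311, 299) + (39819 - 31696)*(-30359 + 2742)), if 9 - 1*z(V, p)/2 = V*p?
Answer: -1/224518851 ≈ -4.4540e-9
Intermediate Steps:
z(V, p) = 18 - 2*V*p
1/(z(311, 299) + (39819 - 31696)*(-30359 + 2742)) = 1/((18 - 2*311*299) + (39819 - 31696)*(-30359 + 2742)) = 1/((18 - 185978) + 8123*(-27617)) = 1/(-185960 - 224332891) = 1/(-224518851) = -1/224518851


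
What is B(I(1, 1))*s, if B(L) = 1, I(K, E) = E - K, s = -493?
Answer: -493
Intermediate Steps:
B(I(1, 1))*s = 1*(-493) = -493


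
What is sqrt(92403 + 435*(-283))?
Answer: I*sqrt(30702) ≈ 175.22*I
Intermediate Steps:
sqrt(92403 + 435*(-283)) = sqrt(92403 - 123105) = sqrt(-30702) = I*sqrt(30702)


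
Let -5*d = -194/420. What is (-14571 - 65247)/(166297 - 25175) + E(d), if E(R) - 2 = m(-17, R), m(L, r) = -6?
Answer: -322153/70561 ≈ -4.5656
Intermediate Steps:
d = 97/1050 (d = -(-194)/(5*420) = -1/5*(-97/210) = 97/1050 ≈ 0.092381)
E(R) = -4 (E(R) = 2 - 6 = -4)
(-14571 - 65247)/(166297 - 25175) + E(d) = (-14571 - 65247)/(166297 - 25175) - 4 = -79818/141122 - 4 = -79818*1/141122 - 4 = -39909/70561 - 4 = -322153/70561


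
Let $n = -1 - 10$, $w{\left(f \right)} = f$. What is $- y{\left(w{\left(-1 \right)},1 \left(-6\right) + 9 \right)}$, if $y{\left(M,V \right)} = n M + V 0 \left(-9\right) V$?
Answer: $-11$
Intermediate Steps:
$n = -11$ ($n = -1 - 10 = -11$)
$y{\left(M,V \right)} = - 11 M$ ($y{\left(M,V \right)} = - 11 M + V 0 \left(-9\right) V = - 11 M + 0 \left(-9\right) V = - 11 M + 0 V = - 11 M + 0 = - 11 M$)
$- y{\left(w{\left(-1 \right)},1 \left(-6\right) + 9 \right)} = - \left(-11\right) \left(-1\right) = \left(-1\right) 11 = -11$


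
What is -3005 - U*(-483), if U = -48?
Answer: -26189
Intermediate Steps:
-3005 - U*(-483) = -3005 - (-48)*(-483) = -3005 - 1*23184 = -3005 - 23184 = -26189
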